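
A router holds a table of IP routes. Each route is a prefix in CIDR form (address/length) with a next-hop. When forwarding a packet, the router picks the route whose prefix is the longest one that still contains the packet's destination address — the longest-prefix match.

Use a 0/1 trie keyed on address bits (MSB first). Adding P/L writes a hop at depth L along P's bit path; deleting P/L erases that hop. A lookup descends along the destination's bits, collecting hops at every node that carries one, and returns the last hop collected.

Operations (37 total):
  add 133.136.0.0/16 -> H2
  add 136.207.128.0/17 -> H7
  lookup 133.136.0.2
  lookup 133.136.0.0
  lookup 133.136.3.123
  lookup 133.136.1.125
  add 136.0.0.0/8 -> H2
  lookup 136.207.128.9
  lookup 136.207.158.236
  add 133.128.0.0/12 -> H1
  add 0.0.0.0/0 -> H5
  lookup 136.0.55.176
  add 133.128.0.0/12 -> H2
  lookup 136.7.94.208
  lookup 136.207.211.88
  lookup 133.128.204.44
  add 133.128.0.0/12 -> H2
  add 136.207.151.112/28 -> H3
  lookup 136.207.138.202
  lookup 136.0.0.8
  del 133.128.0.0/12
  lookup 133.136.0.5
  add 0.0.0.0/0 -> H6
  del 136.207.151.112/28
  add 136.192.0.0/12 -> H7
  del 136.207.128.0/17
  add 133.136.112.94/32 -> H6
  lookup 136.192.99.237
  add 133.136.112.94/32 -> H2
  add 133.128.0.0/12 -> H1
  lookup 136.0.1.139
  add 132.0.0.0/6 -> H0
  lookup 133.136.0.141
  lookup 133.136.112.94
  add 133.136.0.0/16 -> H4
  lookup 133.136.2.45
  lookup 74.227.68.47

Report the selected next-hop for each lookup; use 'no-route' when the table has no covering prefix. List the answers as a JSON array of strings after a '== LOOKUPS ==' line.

Apply in order:
  add 133.136.0.0/16 -> H2 at depth 16
  add 136.207.128.0/17 -> H7 at depth 17
  Q 133.136.0.2: descend 1000010110001000 ; hops seen [H2] ; pick H2
  Q 133.136.0.0: descend 1000010110001000 ; hops seen [H2] ; pick H2
  Q 133.136.3.123: descend 1000010110001000 ; hops seen [H2] ; pick H2
  Q 133.136.1.125: descend 1000010110001000 ; hops seen [H2] ; pick H2
  add 136.0.0.0/8 -> H2 at depth 8
  Q 136.207.128.9: descend 10001000110011111 ; hops seen [H2,H7] ; pick H7
  Q 136.207.158.236: descend 10001000110011111 ; hops seen [H2,H7] ; pick H7
  add 133.128.0.0/12 -> H1 at depth 12
  add 0.0.0.0/0 -> H5 at depth 0
  Q 136.0.55.176: descend 10001000 ; hops seen [H5,H2] ; pick H2
  add 133.128.0.0/12 -> H2 at depth 12
  Q 136.7.94.208: descend 10001000 ; hops seen [H5,H2] ; pick H2
  Q 136.207.211.88: descend 10001000110011111 ; hops seen [H5,H2,H7] ; pick H7
  Q 133.128.204.44: descend 100001011000 ; hops seen [H5,H2] ; pick H2
  add 133.128.0.0/12 -> H2 at depth 12
  add 136.207.151.112/28 -> H3 at depth 28
  Q 136.207.138.202: descend 1000100011001111100 ; hops seen [H5,H2,H7] ; pick H7
  Q 136.0.0.8: descend 10001000 ; hops seen [H5,H2] ; pick H2
  - 133.128.0.0/12 clear@12
  Q 133.136.0.5: descend 1000010110001000 ; hops seen [H5,H2] ; pick H2
  add 0.0.0.0/0 -> H6 at depth 0
  - 136.207.151.112/28 clear@28
  add 136.192.0.0/12 -> H7 at depth 12
  - 136.207.128.0/17 clear@17
  add 133.136.112.94/32 -> H6 at depth 32
  Q 136.192.99.237: descend 100010001100 ; hops seen [H6,H2,H7] ; pick H7
  add 133.136.112.94/32 -> H2 at depth 32
  add 133.128.0.0/12 -> H1 at depth 12
  Q 136.0.1.139: descend 10001000 ; hops seen [H6,H2] ; pick H2
  add 132.0.0.0/6 -> H0 at depth 6
  Q 133.136.0.141: descend 10000101100010000 ; hops seen [H6,H0,H1,H2] ; pick H2
  Q 133.136.112.94: descend 10000101100010000111000001011110 ; hops seen [H6,H0,H1,H2,H2] ; pick H2
  add 133.136.0.0/16 -> H4 at depth 16
  Q 133.136.2.45: descend 10000101100010000 ; hops seen [H6,H0,H1,H4] ; pick H4
  Q 74.227.68.47: descend ε ; hops seen [H6] ; pick H6

== LOOKUPS ==
["H2","H2","H2","H2","H7","H7","H2","H2","H7","H2","H7","H2","H2","H7","H2","H2","H2","H4","H6"]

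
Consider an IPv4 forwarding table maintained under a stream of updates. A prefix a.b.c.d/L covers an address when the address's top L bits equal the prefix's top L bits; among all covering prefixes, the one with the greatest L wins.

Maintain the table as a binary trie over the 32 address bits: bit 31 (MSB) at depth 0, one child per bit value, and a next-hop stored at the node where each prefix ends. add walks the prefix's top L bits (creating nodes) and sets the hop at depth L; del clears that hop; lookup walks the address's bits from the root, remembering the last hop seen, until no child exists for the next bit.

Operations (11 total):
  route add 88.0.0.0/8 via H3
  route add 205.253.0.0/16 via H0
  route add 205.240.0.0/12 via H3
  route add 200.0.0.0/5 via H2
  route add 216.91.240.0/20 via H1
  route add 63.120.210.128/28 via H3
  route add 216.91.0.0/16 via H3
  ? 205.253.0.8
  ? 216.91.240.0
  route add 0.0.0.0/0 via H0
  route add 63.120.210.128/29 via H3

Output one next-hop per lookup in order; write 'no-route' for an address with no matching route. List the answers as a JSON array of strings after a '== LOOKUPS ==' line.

Trace:
  + 88.0.0.0/8 (H3) depth=8
  + 205.253.0.0/16 (H0) depth=16
  + 205.240.0.0/12 (H3) depth=12
  + 200.0.0.0/5 (H2) depth=5
  + 216.91.240.0/20 (H1) depth=20
  + 63.120.210.128/28 (H3) depth=28
  + 216.91.0.0/16 (H3) depth=16
  ? 205.253.0.8  path d0:-→d1:-→d2:-→d3:-→d4:-→d5:H2→d6:-→d7:-→d8:-→d9:-→d10:-→d11:-→d12:H3→d13:-→d14:-→d15:-→d16:H0  best=H0
  ? 216.91.240.0  path d0:-→d1:-→d2:-→d3:-→d4:-→d5:-→d6:-→d7:-→d8:-→d9:-→d10:-→d11:-→d12:-→d13:-→d14:-→d15:-→d16:H3→d17:-→d18:-→d19:-→d20:H1  best=H1
  + 0.0.0.0/0 (H0) depth=0
  + 63.120.210.128/29 (H3) depth=29

== LOOKUPS ==
["H0","H1"]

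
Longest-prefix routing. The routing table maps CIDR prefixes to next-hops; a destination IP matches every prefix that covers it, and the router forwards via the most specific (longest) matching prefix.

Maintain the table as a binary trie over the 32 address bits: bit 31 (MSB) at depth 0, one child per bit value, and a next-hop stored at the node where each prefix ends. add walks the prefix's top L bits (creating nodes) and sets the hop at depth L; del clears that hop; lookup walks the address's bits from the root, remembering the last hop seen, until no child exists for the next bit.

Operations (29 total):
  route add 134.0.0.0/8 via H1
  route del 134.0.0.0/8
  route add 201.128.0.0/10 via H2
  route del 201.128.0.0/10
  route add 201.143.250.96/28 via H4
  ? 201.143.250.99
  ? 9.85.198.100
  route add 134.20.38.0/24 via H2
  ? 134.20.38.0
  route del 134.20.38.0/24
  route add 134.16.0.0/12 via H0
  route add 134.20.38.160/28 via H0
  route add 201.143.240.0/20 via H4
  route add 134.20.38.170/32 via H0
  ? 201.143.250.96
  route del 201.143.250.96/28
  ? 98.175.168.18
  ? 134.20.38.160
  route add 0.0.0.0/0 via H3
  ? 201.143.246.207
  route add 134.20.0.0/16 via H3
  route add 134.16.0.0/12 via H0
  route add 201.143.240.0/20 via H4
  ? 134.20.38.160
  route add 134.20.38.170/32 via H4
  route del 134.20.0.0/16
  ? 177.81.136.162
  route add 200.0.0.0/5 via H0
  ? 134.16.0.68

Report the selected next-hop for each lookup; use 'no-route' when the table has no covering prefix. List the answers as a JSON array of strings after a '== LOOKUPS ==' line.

Process each operation:
  + 134.0.0.0/8 (H1) depth=8
  del 134.0.0.0/8 (clear depth 8)
  + 201.128.0.0/10 (H2) depth=10
  del 201.128.0.0/10 (clear depth 10)
  + 201.143.250.96/28 (H4) depth=28
  ? 201.143.250.99  path d0:-→d1:-→d2:-→d3:-→d4:-→d5:-→d6:-→d7:-→d8:-→d9:-→d10:-→d11:-→d12:-→d13:-→d14:-→d15:-→d16:-→d17:-→d18:-→d19:-→d20:-→d21:-→d22:-→d23:-→d24:-→d25:-→d26:-→d27:-→d28:H4  best=H4
  ? 9.85.198.100  path d0:-  best=no-route
  + 134.20.38.0/24 (H2) depth=24
  ? 134.20.38.0  path d0:-→d1:-→d2:-→d3:-→d4:-→d5:-→d6:-→d7:-→d8:-→d9:-→d10:-→d11:-→d12:-→d13:-→d14:-→d15:-→d16:-→d17:-→d18:-→d19:-→d20:-→d21:-→d22:-→d23:-→d24:H2  best=H2
  del 134.20.38.0/24 (clear depth 24)
  + 134.16.0.0/12 (H0) depth=12
  + 134.20.38.160/28 (H0) depth=28
  + 201.143.240.0/20 (H4) depth=20
  + 134.20.38.170/32 (H0) depth=32
  ? 201.143.250.96  path d0:-→d1:-→d2:-→d3:-→d4:-→d5:-→d6:-→d7:-→d8:-→d9:-→d10:-→d11:-→d12:-→d13:-→d14:-→d15:-→d16:-→d17:-→d18:-→d19:-→d20:H4→d21:-→d22:-→d23:-→d24:-→d25:-→d26:-→d27:-→d28:H4  best=H4
  del 201.143.250.96/28 (clear depth 28)
  ? 98.175.168.18  path d0:-  best=no-route
  ? 134.20.38.160  path d0:-→d1:-→d2:-→d3:-→d4:-→d5:-→d6:-→d7:-→d8:-→d9:-→d10:-→d11:-→d12:H0→d13:-→d14:-→d15:-→d16:-→d17:-→d18:-→d19:-→d20:-→d21:-→d22:-→d23:-→d24:-→d25:-→d26:-→d27:-→d28:H0  best=H0
  + 0.0.0.0/0 (H3) depth=0
  ? 201.143.246.207  path d0:H3→d1:-→d2:-→d3:-→d4:-→d5:-→d6:-→d7:-→d8:-→d9:-→d10:-→d11:-→d12:-→d13:-→d14:-→d15:-→d16:-→d17:-→d18:-→d19:-→d20:H4  best=H4
  + 134.20.0.0/16 (H3) depth=16
  + 134.16.0.0/12 (H0) depth=12
  + 201.143.240.0/20 (H4) depth=20
  ? 134.20.38.160  path d0:H3→d1:-→d2:-→d3:-→d4:-→d5:-→d6:-→d7:-→d8:-→d9:-→d10:-→d11:-→d12:H0→d13:-→d14:-→d15:-→d16:H3→d17:-→d18:-→d19:-→d20:-→d21:-→d22:-→d23:-→d24:-→d25:-→d26:-→d27:-→d28:H0  best=H0
  + 134.20.38.170/32 (H4) depth=32
  del 134.20.0.0/16 (clear depth 16)
  ? 177.81.136.162  path d0:H3→d1:-→d2:-  best=H3
  + 200.0.0.0/5 (H0) depth=5
  ? 134.16.0.68  path d0:H3→d1:-→d2:-→d3:-→d4:-→d5:-→d6:-→d7:-→d8:-→d9:-→d10:-→d11:-→d12:H0→d13:-  best=H0

== LOOKUPS ==
["H4","no-route","H2","H4","no-route","H0","H4","H0","H3","H0"]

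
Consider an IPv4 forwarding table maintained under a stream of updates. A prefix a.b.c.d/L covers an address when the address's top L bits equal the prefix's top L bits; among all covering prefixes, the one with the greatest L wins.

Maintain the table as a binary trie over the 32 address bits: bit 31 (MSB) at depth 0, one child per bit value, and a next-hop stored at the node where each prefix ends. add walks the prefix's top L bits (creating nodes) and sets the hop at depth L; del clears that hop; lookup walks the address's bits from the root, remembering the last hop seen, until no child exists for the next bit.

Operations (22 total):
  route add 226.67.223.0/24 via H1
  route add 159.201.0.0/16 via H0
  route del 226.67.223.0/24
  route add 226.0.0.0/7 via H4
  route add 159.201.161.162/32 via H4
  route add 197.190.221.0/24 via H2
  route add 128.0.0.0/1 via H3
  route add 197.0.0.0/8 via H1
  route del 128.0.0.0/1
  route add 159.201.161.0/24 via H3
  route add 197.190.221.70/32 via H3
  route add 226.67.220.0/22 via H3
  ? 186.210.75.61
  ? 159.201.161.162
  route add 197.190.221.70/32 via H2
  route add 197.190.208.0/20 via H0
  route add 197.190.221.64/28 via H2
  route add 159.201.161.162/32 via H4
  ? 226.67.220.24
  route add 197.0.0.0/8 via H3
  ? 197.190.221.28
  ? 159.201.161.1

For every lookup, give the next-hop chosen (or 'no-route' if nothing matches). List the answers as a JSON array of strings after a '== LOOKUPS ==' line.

Trace:
  add 226.67.223.0/24 -> H1 at depth 24
  add 159.201.0.0/16 -> H0 at depth 16
  del 226.67.223.0/24 (clear depth 24)
  add 226.0.0.0/7 -> H4 at depth 7
  add 159.201.161.162/32 -> H4 at depth 32
  add 197.190.221.0/24 -> H2 at depth 24
  add 128.0.0.0/1 -> H3 at depth 1
  add 197.0.0.0/8 -> H1 at depth 8
  del 128.0.0.0/1 (clear depth 1)
  add 159.201.161.0/24 -> H3 at depth 24
  add 197.190.221.70/32 -> H3 at depth 32
  add 226.67.220.0/22 -> H3 at depth 22
  ? 186.210.75.61  path d0:-→d1:-→d2:-  best=no-route
  ? 159.201.161.162  path d0:-→d1:-→d2:-→d3:-→d4:-→d5:-→d6:-→d7:-→d8:-→d9:-→d10:-→d11:-→d12:-→d13:-→d14:-→d15:-→d16:H0→d17:-→d18:-→d19:-→d20:-→d21:-→d22:-→d23:-→d24:H3→d25:-→d26:-→d27:-→d28:-→d29:-→d30:-→d31:-→d32:H4  best=H4
  add 197.190.221.70/32 -> H2 at depth 32
  add 197.190.208.0/20 -> H0 at depth 20
  add 197.190.221.64/28 -> H2 at depth 28
  add 159.201.161.162/32 -> H4 at depth 32
  ? 226.67.220.24  path d0:-→d1:-→d2:-→d3:-→d4:-→d5:-→d6:-→d7:H4→d8:-→d9:-→d10:-→d11:-→d12:-→d13:-→d14:-→d15:-→d16:-→d17:-→d18:-→d19:-→d20:-→d21:-→d22:H3  best=H3
  add 197.0.0.0/8 -> H3 at depth 8
  ? 197.190.221.28  path d0:-→d1:-→d2:-→d3:-→d4:-→d5:-→d6:-→d7:-→d8:H3→d9:-→d10:-→d11:-→d12:-→d13:-→d14:-→d15:-→d16:-→d17:-→d18:-→d19:-→d20:H0→d21:-→d22:-→d23:-→d24:H2→d25:-  best=H2
  ? 159.201.161.1  path d0:-→d1:-→d2:-→d3:-→d4:-→d5:-→d6:-→d7:-→d8:-→d9:-→d10:-→d11:-→d12:-→d13:-→d14:-→d15:-→d16:H0→d17:-→d18:-→d19:-→d20:-→d21:-→d22:-→d23:-→d24:H3  best=H3

== LOOKUPS ==
["no-route","H4","H3","H2","H3"]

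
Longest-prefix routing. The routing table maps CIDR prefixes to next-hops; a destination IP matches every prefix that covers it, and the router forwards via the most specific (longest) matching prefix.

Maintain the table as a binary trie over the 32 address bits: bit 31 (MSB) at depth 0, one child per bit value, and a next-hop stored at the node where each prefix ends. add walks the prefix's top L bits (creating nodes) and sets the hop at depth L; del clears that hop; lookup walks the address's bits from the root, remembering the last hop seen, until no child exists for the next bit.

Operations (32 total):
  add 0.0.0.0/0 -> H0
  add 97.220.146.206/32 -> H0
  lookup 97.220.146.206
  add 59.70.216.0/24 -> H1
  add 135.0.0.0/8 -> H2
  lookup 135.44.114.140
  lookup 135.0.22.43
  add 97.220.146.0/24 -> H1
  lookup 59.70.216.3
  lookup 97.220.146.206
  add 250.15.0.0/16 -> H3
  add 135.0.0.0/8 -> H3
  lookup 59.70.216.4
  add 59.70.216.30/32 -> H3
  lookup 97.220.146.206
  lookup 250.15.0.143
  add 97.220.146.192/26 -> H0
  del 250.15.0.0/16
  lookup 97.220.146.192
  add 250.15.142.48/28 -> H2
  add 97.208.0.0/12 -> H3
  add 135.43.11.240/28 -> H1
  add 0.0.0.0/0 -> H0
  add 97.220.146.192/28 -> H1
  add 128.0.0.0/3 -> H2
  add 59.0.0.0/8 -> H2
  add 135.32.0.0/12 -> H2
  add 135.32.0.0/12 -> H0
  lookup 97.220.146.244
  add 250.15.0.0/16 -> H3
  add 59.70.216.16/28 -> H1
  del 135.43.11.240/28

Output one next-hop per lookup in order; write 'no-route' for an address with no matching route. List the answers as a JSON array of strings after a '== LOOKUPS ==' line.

Trace:
  add 0.0.0.0/0 -> H0 at depth 0
  add 97.220.146.206/32 -> H0 at depth 32
  Q 97.220.146.206: descend 01100001110111001001001011001110 ; hops seen [H0,H0] ; pick H0
  add 59.70.216.0/24 -> H1 at depth 24
  add 135.0.0.0/8 -> H2 at depth 8
  Q 135.44.114.140: descend 10000111 ; hops seen [H0,H2] ; pick H2
  Q 135.0.22.43: descend 10000111 ; hops seen [H0,H2] ; pick H2
  add 97.220.146.0/24 -> H1 at depth 24
  Q 59.70.216.3: descend 001110110100011011011000 ; hops seen [H0,H1] ; pick H1
  Q 97.220.146.206: descend 01100001110111001001001011001110 ; hops seen [H0,H1,H0] ; pick H0
  add 250.15.0.0/16 -> H3 at depth 16
  add 135.0.0.0/8 -> H3 at depth 8
  Q 59.70.216.4: descend 001110110100011011011000 ; hops seen [H0,H1] ; pick H1
  add 59.70.216.30/32 -> H3 at depth 32
  Q 97.220.146.206: descend 01100001110111001001001011001110 ; hops seen [H0,H1,H0] ; pick H0
  Q 250.15.0.143: descend 1111101000001111 ; hops seen [H0,H3] ; pick H3
  add 97.220.146.192/26 -> H0 at depth 26
  - 250.15.0.0/16 clear@16
  Q 97.220.146.192: descend 0110000111011100100100101100 ; hops seen [H0,H1,H0] ; pick H0
  add 250.15.142.48/28 -> H2 at depth 28
  add 97.208.0.0/12 -> H3 at depth 12
  add 135.43.11.240/28 -> H1 at depth 28
  add 0.0.0.0/0 -> H0 at depth 0
  add 97.220.146.192/28 -> H1 at depth 28
  add 128.0.0.0/3 -> H2 at depth 3
  add 59.0.0.0/8 -> H2 at depth 8
  add 135.32.0.0/12 -> H2 at depth 12
  add 135.32.0.0/12 -> H0 at depth 12
  Q 97.220.146.244: descend 01100001110111001001001011 ; hops seen [H0,H3,H1,H0] ; pick H0
  add 250.15.0.0/16 -> H3 at depth 16
  add 59.70.216.16/28 -> H1 at depth 28
  - 135.43.11.240/28 clear@28

== LOOKUPS ==
["H0","H2","H2","H1","H0","H1","H0","H3","H0","H0"]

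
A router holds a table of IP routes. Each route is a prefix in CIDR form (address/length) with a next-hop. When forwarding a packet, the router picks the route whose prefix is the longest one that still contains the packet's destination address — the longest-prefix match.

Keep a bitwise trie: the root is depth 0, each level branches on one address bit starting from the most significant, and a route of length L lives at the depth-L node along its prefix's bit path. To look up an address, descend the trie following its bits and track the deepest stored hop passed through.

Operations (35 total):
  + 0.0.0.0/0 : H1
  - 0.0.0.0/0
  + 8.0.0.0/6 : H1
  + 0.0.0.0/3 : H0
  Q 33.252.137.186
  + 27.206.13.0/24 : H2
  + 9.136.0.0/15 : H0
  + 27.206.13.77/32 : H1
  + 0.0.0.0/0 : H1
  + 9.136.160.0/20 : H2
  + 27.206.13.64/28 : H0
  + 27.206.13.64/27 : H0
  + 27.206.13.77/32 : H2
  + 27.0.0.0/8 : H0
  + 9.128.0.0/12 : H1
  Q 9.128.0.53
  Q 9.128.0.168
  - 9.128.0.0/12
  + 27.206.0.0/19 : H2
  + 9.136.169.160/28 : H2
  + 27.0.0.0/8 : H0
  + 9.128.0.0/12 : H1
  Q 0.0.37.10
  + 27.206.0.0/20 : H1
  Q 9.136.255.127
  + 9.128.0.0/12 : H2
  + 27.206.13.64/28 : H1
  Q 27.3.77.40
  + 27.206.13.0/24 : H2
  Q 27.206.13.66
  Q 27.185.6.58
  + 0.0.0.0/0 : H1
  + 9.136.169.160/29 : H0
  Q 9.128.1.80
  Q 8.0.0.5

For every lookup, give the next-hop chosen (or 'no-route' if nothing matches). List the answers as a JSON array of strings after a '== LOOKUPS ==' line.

Trace:
  + 0.0.0.0/0 (H1) depth=0
  del 0.0.0.0/0 (clear depth 0)
  + 8.0.0.0/6 (H1) depth=6
  + 0.0.0.0/3 (H0) depth=3
  Q 33.252.137.186: descend 00 ; hops seen [∅] ; pick no-route
  + 27.206.13.0/24 (H2) depth=24
  + 9.136.0.0/15 (H0) depth=15
  + 27.206.13.77/32 (H1) depth=32
  + 0.0.0.0/0 (H1) depth=0
  + 9.136.160.0/20 (H2) depth=20
  + 27.206.13.64/28 (H0) depth=28
  + 27.206.13.64/27 (H0) depth=27
  + 27.206.13.77/32 (H2) depth=32
  + 27.0.0.0/8 (H0) depth=8
  + 9.128.0.0/12 (H1) depth=12
  Q 9.128.0.53: descend 000010011000 ; hops seen [H1,H0,H1,H1] ; pick H1
  Q 9.128.0.168: descend 000010011000 ; hops seen [H1,H0,H1,H1] ; pick H1
  del 9.128.0.0/12 (clear depth 12)
  + 27.206.0.0/19 (H2) depth=19
  + 9.136.169.160/28 (H2) depth=28
  + 27.0.0.0/8 (H0) depth=8
  + 9.128.0.0/12 (H1) depth=12
  Q 0.0.37.10: descend 0000 ; hops seen [H1,H0] ; pick H0
  + 27.206.0.0/20 (H1) depth=20
  Q 9.136.255.127: descend 00001001100010001 ; hops seen [H1,H0,H1,H1,H0] ; pick H0
  + 9.128.0.0/12 (H2) depth=12
  + 27.206.13.64/28 (H1) depth=28
  Q 27.3.77.40: descend 00011011 ; hops seen [H1,H0,H0] ; pick H0
  + 27.206.13.0/24 (H2) depth=24
  Q 27.206.13.66: descend 0001101111001110000011010100 ; hops seen [H1,H0,H0,H2,H1,H2,H0,H1] ; pick H1
  Q 27.185.6.58: descend 000110111 ; hops seen [H1,H0,H0] ; pick H0
  + 0.0.0.0/0 (H1) depth=0
  + 9.136.169.160/29 (H0) depth=29
  Q 9.128.1.80: descend 000010011000 ; hops seen [H1,H0,H1,H2] ; pick H2
  Q 8.0.0.5: descend 0000100 ; hops seen [H1,H0,H1] ; pick H1

== LOOKUPS ==
["no-route","H1","H1","H0","H0","H0","H1","H0","H2","H1"]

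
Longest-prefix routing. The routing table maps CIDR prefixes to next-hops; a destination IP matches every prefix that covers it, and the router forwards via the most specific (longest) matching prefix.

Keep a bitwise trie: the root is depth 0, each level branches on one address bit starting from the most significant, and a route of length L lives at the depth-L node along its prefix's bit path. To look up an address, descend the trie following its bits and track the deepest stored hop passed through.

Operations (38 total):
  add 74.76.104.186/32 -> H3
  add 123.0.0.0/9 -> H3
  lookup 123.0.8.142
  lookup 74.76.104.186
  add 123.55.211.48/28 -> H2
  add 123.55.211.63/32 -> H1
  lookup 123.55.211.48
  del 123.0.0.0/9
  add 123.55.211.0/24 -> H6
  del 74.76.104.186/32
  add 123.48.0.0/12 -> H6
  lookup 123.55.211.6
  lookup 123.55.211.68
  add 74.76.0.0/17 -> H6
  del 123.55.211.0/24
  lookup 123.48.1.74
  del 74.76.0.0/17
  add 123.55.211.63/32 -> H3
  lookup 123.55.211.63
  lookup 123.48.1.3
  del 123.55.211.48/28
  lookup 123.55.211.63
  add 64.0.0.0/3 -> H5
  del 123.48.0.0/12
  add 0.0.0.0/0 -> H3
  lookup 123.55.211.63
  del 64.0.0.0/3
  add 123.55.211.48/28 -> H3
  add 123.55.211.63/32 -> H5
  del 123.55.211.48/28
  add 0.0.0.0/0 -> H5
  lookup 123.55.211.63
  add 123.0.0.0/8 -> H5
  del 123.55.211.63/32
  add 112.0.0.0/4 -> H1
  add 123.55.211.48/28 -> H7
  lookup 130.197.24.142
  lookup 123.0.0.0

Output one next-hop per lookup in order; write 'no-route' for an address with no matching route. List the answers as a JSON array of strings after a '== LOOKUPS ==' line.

Trace:
  + 74.76.104.186/32 (H3) depth=32
  + 123.0.0.0/9 (H3) depth=9
  lookup 123.0.8.142: bits 011110110 walk d0:-→d1:-→d2:-→d3:-→d4:-→d5:-→d6:-→d7:-→d8:-→d9:H3 -> H3
  lookup 74.76.104.186: bits 01001010010011000110100010111010 walk d0:-→d1:-→d2:-→d3:-→d4:-→d5:-→d6:-→d7:-→d8:-→d9:-→d10:-→d11:-→d12:-→d13:-→d14:-→d15:-→d16:-→d17:-→d18:-→d19:-→d20:-→d21:-→d22:-→d23:-→d24:-→d25:-→d26:-→d27:-→d28:-→d29:-→d30:-→d31:-→d32:H3 -> H3
  + 123.55.211.48/28 (H2) depth=28
  + 123.55.211.63/32 (H1) depth=32
  lookup 123.55.211.48: bits 0111101100110111110100110011 walk d0:-→d1:-→d2:-→d3:-→d4:-→d5:-→d6:-→d7:-→d8:-→d9:H3→d10:-→d11:-→d12:-→d13:-→d14:-→d15:-→d16:-→d17:-→d18:-→d19:-→d20:-→d21:-→d22:-→d23:-→d24:-→d25:-→d26:-→d27:-→d28:H2 -> H2
  - 123.0.0.0/9 clear@9
  + 123.55.211.0/24 (H6) depth=24
  - 74.76.104.186/32 clear@32
  + 123.48.0.0/12 (H6) depth=12
  lookup 123.55.211.6: bits 01111011001101111101001100 walk d0:-→d1:-→d2:-→d3:-→d4:-→d5:-→d6:-→d7:-→d8:-→d9:-→d10:-→d11:-→d12:H6→d13:-→d14:-→d15:-→d16:-→d17:-→d18:-→d19:-→d20:-→d21:-→d22:-→d23:-→d24:H6→d25:-→d26:- -> H6
  lookup 123.55.211.68: bits 0111101100110111110100110 walk d0:-→d1:-→d2:-→d3:-→d4:-→d5:-→d6:-→d7:-→d8:-→d9:-→d10:-→d11:-→d12:H6→d13:-→d14:-→d15:-→d16:-→d17:-→d18:-→d19:-→d20:-→d21:-→d22:-→d23:-→d24:H6→d25:- -> H6
  + 74.76.0.0/17 (H6) depth=17
  - 123.55.211.0/24 clear@24
  lookup 123.48.1.74: bits 0111101100110 walk d0:-→d1:-→d2:-→d3:-→d4:-→d5:-→d6:-→d7:-→d8:-→d9:-→d10:-→d11:-→d12:H6→d13:- -> H6
  - 74.76.0.0/17 clear@17
  + 123.55.211.63/32 (H3) depth=32
  lookup 123.55.211.63: bits 01111011001101111101001100111111 walk d0:-→d1:-→d2:-→d3:-→d4:-→d5:-→d6:-→d7:-→d8:-→d9:-→d10:-→d11:-→d12:H6→d13:-→d14:-→d15:-→d16:-→d17:-→d18:-→d19:-→d20:-→d21:-→d22:-→d23:-→d24:-→d25:-→d26:-→d27:-→d28:H2→d29:-→d30:-→d31:-→d32:H3 -> H3
  lookup 123.48.1.3: bits 0111101100110 walk d0:-→d1:-→d2:-→d3:-→d4:-→d5:-→d6:-→d7:-→d8:-→d9:-→d10:-→d11:-→d12:H6→d13:- -> H6
  - 123.55.211.48/28 clear@28
  lookup 123.55.211.63: bits 01111011001101111101001100111111 walk d0:-→d1:-→d2:-→d3:-→d4:-→d5:-→d6:-→d7:-→d8:-→d9:-→d10:-→d11:-→d12:H6→d13:-→d14:-→d15:-→d16:-→d17:-→d18:-→d19:-→d20:-→d21:-→d22:-→d23:-→d24:-→d25:-→d26:-→d27:-→d28:-→d29:-→d30:-→d31:-→d32:H3 -> H3
  + 64.0.0.0/3 (H5) depth=3
  - 123.48.0.0/12 clear@12
  + 0.0.0.0/0 (H3) depth=0
  lookup 123.55.211.63: bits 01111011001101111101001100111111 walk d0:H3→d1:-→d2:-→d3:-→d4:-→d5:-→d6:-→d7:-→d8:-→d9:-→d10:-→d11:-→d12:-→d13:-→d14:-→d15:-→d16:-→d17:-→d18:-→d19:-→d20:-→d21:-→d22:-→d23:-→d24:-→d25:-→d26:-→d27:-→d28:-→d29:-→d30:-→d31:-→d32:H3 -> H3
  - 64.0.0.0/3 clear@3
  + 123.55.211.48/28 (H3) depth=28
  + 123.55.211.63/32 (H5) depth=32
  - 123.55.211.48/28 clear@28
  + 0.0.0.0/0 (H5) depth=0
  lookup 123.55.211.63: bits 01111011001101111101001100111111 walk d0:H5→d1:-→d2:-→d3:-→d4:-→d5:-→d6:-→d7:-→d8:-→d9:-→d10:-→d11:-→d12:-→d13:-→d14:-→d15:-→d16:-→d17:-→d18:-→d19:-→d20:-→d21:-→d22:-→d23:-→d24:-→d25:-→d26:-→d27:-→d28:-→d29:-→d30:-→d31:-→d32:H5 -> H5
  + 123.0.0.0/8 (H5) depth=8
  - 123.55.211.63/32 clear@32
  + 112.0.0.0/4 (H1) depth=4
  + 123.55.211.48/28 (H7) depth=28
  lookup 130.197.24.142: bits ε walk d0:H5 -> H5
  lookup 123.0.0.0: bits 0111101100 walk d0:H5→d1:-→d2:-→d3:-→d4:H1→d5:-→d6:-→d7:-→d8:H5→d9:-→d10:- -> H5

== LOOKUPS ==
["H3","H3","H2","H6","H6","H6","H3","H6","H3","H3","H5","H5","H5"]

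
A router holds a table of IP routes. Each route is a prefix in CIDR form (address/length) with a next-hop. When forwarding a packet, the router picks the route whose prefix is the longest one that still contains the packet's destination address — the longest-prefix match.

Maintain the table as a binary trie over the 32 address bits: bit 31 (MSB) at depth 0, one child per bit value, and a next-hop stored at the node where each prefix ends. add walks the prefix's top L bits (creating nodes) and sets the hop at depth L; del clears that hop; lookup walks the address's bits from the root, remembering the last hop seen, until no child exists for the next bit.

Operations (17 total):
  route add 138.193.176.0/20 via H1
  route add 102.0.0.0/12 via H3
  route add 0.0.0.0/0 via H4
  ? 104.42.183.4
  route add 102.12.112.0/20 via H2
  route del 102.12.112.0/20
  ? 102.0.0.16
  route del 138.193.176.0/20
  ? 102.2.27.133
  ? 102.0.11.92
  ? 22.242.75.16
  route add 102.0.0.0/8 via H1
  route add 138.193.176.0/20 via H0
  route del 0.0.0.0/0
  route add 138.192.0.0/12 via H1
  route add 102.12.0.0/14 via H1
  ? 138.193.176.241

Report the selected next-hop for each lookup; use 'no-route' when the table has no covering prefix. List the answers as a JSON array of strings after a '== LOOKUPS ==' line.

Process each operation:
  add 138.193.176.0/20 -> H1 at depth 20
  add 102.0.0.0/12 -> H3 at depth 12
  add 0.0.0.0/0 -> H4 at depth 0
  ? 104.42.183.4  path d0:H4→d1:-→d2:-→d3:-→d4:-  best=H4
  add 102.12.112.0/20 -> H2 at depth 20
  - 102.12.112.0/20 clear@20
  ? 102.0.0.16  path d0:H4→d1:-→d2:-→d3:-→d4:-→d5:-→d6:-→d7:-→d8:-→d9:-→d10:-→d11:-→d12:H3  best=H3
  - 138.193.176.0/20 clear@20
  ? 102.2.27.133  path d0:H4→d1:-→d2:-→d3:-→d4:-→d5:-→d6:-→d7:-→d8:-→d9:-→d10:-→d11:-→d12:H3  best=H3
  ? 102.0.11.92  path d0:H4→d1:-→d2:-→d3:-→d4:-→d5:-→d6:-→d7:-→d8:-→d9:-→d10:-→d11:-→d12:H3  best=H3
  ? 22.242.75.16  path d0:H4→d1:-  best=H4
  add 102.0.0.0/8 -> H1 at depth 8
  add 138.193.176.0/20 -> H0 at depth 20
  - 0.0.0.0/0 clear@0
  add 138.192.0.0/12 -> H1 at depth 12
  add 102.12.0.0/14 -> H1 at depth 14
  ? 138.193.176.241  path d0:-→d1:-→d2:-→d3:-→d4:-→d5:-→d6:-→d7:-→d8:-→d9:-→d10:-→d11:-→d12:H1→d13:-→d14:-→d15:-→d16:-→d17:-→d18:-→d19:-→d20:H0  best=H0

== LOOKUPS ==
["H4","H3","H3","H3","H4","H0"]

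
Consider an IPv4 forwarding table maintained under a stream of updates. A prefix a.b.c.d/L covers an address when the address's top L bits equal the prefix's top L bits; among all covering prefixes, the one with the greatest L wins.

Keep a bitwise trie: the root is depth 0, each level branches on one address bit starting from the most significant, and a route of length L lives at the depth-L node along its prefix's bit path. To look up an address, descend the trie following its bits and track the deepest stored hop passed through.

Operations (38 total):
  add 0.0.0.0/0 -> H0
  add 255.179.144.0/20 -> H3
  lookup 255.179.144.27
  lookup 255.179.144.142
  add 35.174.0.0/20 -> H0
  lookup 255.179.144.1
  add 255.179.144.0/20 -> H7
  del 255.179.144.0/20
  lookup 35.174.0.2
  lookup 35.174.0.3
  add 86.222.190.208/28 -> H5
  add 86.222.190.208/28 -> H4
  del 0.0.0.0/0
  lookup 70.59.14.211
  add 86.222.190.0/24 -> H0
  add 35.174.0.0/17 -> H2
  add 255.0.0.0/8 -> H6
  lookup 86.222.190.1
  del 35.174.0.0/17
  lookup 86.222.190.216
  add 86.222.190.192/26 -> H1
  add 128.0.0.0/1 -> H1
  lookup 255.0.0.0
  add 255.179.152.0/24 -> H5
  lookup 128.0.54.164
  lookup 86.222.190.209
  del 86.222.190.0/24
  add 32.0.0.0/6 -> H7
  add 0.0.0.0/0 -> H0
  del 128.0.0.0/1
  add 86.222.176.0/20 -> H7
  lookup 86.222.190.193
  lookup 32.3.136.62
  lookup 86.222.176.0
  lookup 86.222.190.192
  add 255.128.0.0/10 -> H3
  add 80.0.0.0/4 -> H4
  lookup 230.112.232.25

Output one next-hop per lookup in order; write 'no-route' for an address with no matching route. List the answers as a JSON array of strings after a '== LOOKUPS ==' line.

Trace:
  + 0.0.0.0/0 (H0) depth=0
  + 255.179.144.0/20 (H3) depth=20
  lookup 255.179.144.27: bits 11111111101100111001 walk d0:H0→d1:-→d2:-→d3:-→d4:-→d5:-→d6:-→d7:-→d8:-→d9:-→d10:-→d11:-→d12:-→d13:-→d14:-→d15:-→d16:-→d17:-→d18:-→d19:-→d20:H3 -> H3
  lookup 255.179.144.142: bits 11111111101100111001 walk d0:H0→d1:-→d2:-→d3:-→d4:-→d5:-→d6:-→d7:-→d8:-→d9:-→d10:-→d11:-→d12:-→d13:-→d14:-→d15:-→d16:-→d17:-→d18:-→d19:-→d20:H3 -> H3
  + 35.174.0.0/20 (H0) depth=20
  lookup 255.179.144.1: bits 11111111101100111001 walk d0:H0→d1:-→d2:-→d3:-→d4:-→d5:-→d6:-→d7:-→d8:-→d9:-→d10:-→d11:-→d12:-→d13:-→d14:-→d15:-→d16:-→d17:-→d18:-→d19:-→d20:H3 -> H3
  + 255.179.144.0/20 (H7) depth=20
  del 255.179.144.0/20 (clear depth 20)
  lookup 35.174.0.2: bits 00100011101011100000 walk d0:H0→d1:-→d2:-→d3:-→d4:-→d5:-→d6:-→d7:-→d8:-→d9:-→d10:-→d11:-→d12:-→d13:-→d14:-→d15:-→d16:-→d17:-→d18:-→d19:-→d20:H0 -> H0
  lookup 35.174.0.3: bits 00100011101011100000 walk d0:H0→d1:-→d2:-→d3:-→d4:-→d5:-→d6:-→d7:-→d8:-→d9:-→d10:-→d11:-→d12:-→d13:-→d14:-→d15:-→d16:-→d17:-→d18:-→d19:-→d20:H0 -> H0
  + 86.222.190.208/28 (H5) depth=28
  + 86.222.190.208/28 (H4) depth=28
  del 0.0.0.0/0 (clear depth 0)
  lookup 70.59.14.211: bits 010 walk d0:-→d1:-→d2:-→d3:- -> no-route
  + 86.222.190.0/24 (H0) depth=24
  + 35.174.0.0/17 (H2) depth=17
  + 255.0.0.0/8 (H6) depth=8
  lookup 86.222.190.1: bits 010101101101111010111110 walk d0:-→d1:-→d2:-→d3:-→d4:-→d5:-→d6:-→d7:-→d8:-→d9:-→d10:-→d11:-→d12:-→d13:-→d14:-→d15:-→d16:-→d17:-→d18:-→d19:-→d20:-→d21:-→d22:-→d23:-→d24:H0 -> H0
  del 35.174.0.0/17 (clear depth 17)
  lookup 86.222.190.216: bits 0101011011011110101111101101 walk d0:-→d1:-→d2:-→d3:-→d4:-→d5:-→d6:-→d7:-→d8:-→d9:-→d10:-→d11:-→d12:-→d13:-→d14:-→d15:-→d16:-→d17:-→d18:-→d19:-→d20:-→d21:-→d22:-→d23:-→d24:H0→d25:-→d26:-→d27:-→d28:H4 -> H4
  + 86.222.190.192/26 (H1) depth=26
  + 128.0.0.0/1 (H1) depth=1
  lookup 255.0.0.0: bits 11111111 walk d0:-→d1:H1→d2:-→d3:-→d4:-→d5:-→d6:-→d7:-→d8:H6 -> H6
  + 255.179.152.0/24 (H5) depth=24
  lookup 128.0.54.164: bits 1 walk d0:-→d1:H1 -> H1
  lookup 86.222.190.209: bits 0101011011011110101111101101 walk d0:-→d1:-→d2:-→d3:-→d4:-→d5:-→d6:-→d7:-→d8:-→d9:-→d10:-→d11:-→d12:-→d13:-→d14:-→d15:-→d16:-→d17:-→d18:-→d19:-→d20:-→d21:-→d22:-→d23:-→d24:H0→d25:-→d26:H1→d27:-→d28:H4 -> H4
  del 86.222.190.0/24 (clear depth 24)
  + 32.0.0.0/6 (H7) depth=6
  + 0.0.0.0/0 (H0) depth=0
  del 128.0.0.0/1 (clear depth 1)
  + 86.222.176.0/20 (H7) depth=20
  lookup 86.222.190.193: bits 010101101101111010111110110 walk d0:H0→d1:-→d2:-→d3:-→d4:-→d5:-→d6:-→d7:-→d8:-→d9:-→d10:-→d11:-→d12:-→d13:-→d14:-→d15:-→d16:-→d17:-→d18:-→d19:-→d20:H7→d21:-→d22:-→d23:-→d24:-→d25:-→d26:H1→d27:- -> H1
  lookup 32.3.136.62: bits 001000 walk d0:H0→d1:-→d2:-→d3:-→d4:-→d5:-→d6:H7 -> H7
  lookup 86.222.176.0: bits 01010110110111101011 walk d0:H0→d1:-→d2:-→d3:-→d4:-→d5:-→d6:-→d7:-→d8:-→d9:-→d10:-→d11:-→d12:-→d13:-→d14:-→d15:-→d16:-→d17:-→d18:-→d19:-→d20:H7 -> H7
  lookup 86.222.190.192: bits 010101101101111010111110110 walk d0:H0→d1:-→d2:-→d3:-→d4:-→d5:-→d6:-→d7:-→d8:-→d9:-→d10:-→d11:-→d12:-→d13:-→d14:-→d15:-→d16:-→d17:-→d18:-→d19:-→d20:H7→d21:-→d22:-→d23:-→d24:-→d25:-→d26:H1→d27:- -> H1
  + 255.128.0.0/10 (H3) depth=10
  + 80.0.0.0/4 (H4) depth=4
  lookup 230.112.232.25: bits 111 walk d0:H0→d1:-→d2:-→d3:- -> H0

== LOOKUPS ==
["H3","H3","H3","H0","H0","no-route","H0","H4","H6","H1","H4","H1","H7","H7","H1","H0"]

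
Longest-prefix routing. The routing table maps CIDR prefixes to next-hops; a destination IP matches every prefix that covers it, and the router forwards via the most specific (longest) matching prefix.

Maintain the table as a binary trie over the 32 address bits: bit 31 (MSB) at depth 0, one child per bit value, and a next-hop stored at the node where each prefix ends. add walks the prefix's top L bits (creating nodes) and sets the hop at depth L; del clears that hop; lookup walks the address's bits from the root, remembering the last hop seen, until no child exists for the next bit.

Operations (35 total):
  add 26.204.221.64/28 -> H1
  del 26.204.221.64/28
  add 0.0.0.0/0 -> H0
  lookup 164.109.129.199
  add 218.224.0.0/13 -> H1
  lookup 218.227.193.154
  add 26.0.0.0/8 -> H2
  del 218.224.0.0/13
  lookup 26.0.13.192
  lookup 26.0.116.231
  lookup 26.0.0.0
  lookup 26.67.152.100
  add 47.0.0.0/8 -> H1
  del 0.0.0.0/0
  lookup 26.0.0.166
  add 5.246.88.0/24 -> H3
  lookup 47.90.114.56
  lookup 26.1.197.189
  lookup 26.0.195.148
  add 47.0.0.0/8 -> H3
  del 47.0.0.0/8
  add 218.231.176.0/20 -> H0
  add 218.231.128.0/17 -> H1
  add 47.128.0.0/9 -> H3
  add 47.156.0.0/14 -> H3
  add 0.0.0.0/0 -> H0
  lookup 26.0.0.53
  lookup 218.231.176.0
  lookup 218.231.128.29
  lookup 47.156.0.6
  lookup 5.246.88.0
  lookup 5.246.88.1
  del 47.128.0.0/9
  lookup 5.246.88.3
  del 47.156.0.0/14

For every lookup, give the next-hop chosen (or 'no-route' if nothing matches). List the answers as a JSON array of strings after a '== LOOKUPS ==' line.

Apply in order:
  + 26.204.221.64/28 (H1) depth=28
  del 26.204.221.64/28 (clear depth 28)
  + 0.0.0.0/0 (H0) depth=0
  Q 164.109.129.199: descend ε ; hops seen [H0] ; pick H0
  + 218.224.0.0/13 (H1) depth=13
  Q 218.227.193.154: descend 1101101011100 ; hops seen [H0,H1] ; pick H1
  + 26.0.0.0/8 (H2) depth=8
  del 218.224.0.0/13 (clear depth 13)
  Q 26.0.13.192: descend 00011010 ; hops seen [H0,H2] ; pick H2
  Q 26.0.116.231: descend 00011010 ; hops seen [H0,H2] ; pick H2
  Q 26.0.0.0: descend 00011010 ; hops seen [H0,H2] ; pick H2
  Q 26.67.152.100: descend 00011010 ; hops seen [H0,H2] ; pick H2
  + 47.0.0.0/8 (H1) depth=8
  del 0.0.0.0/0 (clear depth 0)
  Q 26.0.0.166: descend 00011010 ; hops seen [H2] ; pick H2
  + 5.246.88.0/24 (H3) depth=24
  Q 47.90.114.56: descend 00101111 ; hops seen [H1] ; pick H1
  Q 26.1.197.189: descend 00011010 ; hops seen [H2] ; pick H2
  Q 26.0.195.148: descend 00011010 ; hops seen [H2] ; pick H2
  + 47.0.0.0/8 (H3) depth=8
  del 47.0.0.0/8 (clear depth 8)
  + 218.231.176.0/20 (H0) depth=20
  + 218.231.128.0/17 (H1) depth=17
  + 47.128.0.0/9 (H3) depth=9
  + 47.156.0.0/14 (H3) depth=14
  + 0.0.0.0/0 (H0) depth=0
  Q 26.0.0.53: descend 00011010 ; hops seen [H0,H2] ; pick H2
  Q 218.231.176.0: descend 11011010111001111011 ; hops seen [H0,H1,H0] ; pick H0
  Q 218.231.128.29: descend 110110101110011110 ; hops seen [H0,H1] ; pick H1
  Q 47.156.0.6: descend 00101111100111 ; hops seen [H0,H3,H3] ; pick H3
  Q 5.246.88.0: descend 000001011111011001011000 ; hops seen [H0,H3] ; pick H3
  Q 5.246.88.1: descend 000001011111011001011000 ; hops seen [H0,H3] ; pick H3
  del 47.128.0.0/9 (clear depth 9)
  Q 5.246.88.3: descend 000001011111011001011000 ; hops seen [H0,H3] ; pick H3
  del 47.156.0.0/14 (clear depth 14)

== LOOKUPS ==
["H0","H1","H2","H2","H2","H2","H2","H1","H2","H2","H2","H0","H1","H3","H3","H3","H3"]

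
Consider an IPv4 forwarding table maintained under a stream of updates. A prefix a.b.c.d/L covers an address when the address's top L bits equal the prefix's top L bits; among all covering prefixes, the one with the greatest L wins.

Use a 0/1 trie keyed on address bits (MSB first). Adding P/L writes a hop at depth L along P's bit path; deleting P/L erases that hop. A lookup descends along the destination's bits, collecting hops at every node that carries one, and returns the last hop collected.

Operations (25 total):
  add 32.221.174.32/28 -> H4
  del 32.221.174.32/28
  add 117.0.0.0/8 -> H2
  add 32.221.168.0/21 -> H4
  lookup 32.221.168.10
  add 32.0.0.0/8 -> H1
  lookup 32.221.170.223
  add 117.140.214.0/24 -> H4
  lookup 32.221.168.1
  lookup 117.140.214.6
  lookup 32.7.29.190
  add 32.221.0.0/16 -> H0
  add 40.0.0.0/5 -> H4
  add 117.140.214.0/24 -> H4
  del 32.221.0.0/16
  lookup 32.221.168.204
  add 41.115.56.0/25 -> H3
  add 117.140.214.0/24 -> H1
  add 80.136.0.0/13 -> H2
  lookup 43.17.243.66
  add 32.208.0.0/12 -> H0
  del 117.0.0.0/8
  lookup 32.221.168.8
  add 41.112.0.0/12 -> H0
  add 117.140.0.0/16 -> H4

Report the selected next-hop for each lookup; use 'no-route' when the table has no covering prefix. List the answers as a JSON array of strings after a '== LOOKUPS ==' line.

Apply in order:
  add 32.221.174.32/28 -> H4 at depth 28
  del 32.221.174.32/28 (clear depth 28)
  add 117.0.0.0/8 -> H2 at depth 8
  add 32.221.168.0/21 -> H4 at depth 21
  ? 32.221.168.10  path d0:-→d1:-→d2:-→d3:-→d4:-→d5:-→d6:-→d7:-→d8:-→d9:-→d10:-→d11:-→d12:-→d13:-→d14:-→d15:-→d16:-→d17:-→d18:-→d19:-→d20:-→d21:H4  best=H4
  add 32.0.0.0/8 -> H1 at depth 8
  ? 32.221.170.223  path d0:-→d1:-→d2:-→d3:-→d4:-→d5:-→d6:-→d7:-→d8:H1→d9:-→d10:-→d11:-→d12:-→d13:-→d14:-→d15:-→d16:-→d17:-→d18:-→d19:-→d20:-→d21:H4  best=H4
  add 117.140.214.0/24 -> H4 at depth 24
  ? 32.221.168.1  path d0:-→d1:-→d2:-→d3:-→d4:-→d5:-→d6:-→d7:-→d8:H1→d9:-→d10:-→d11:-→d12:-→d13:-→d14:-→d15:-→d16:-→d17:-→d18:-→d19:-→d20:-→d21:H4  best=H4
  ? 117.140.214.6  path d0:-→d1:-→d2:-→d3:-→d4:-→d5:-→d6:-→d7:-→d8:H2→d9:-→d10:-→d11:-→d12:-→d13:-→d14:-→d15:-→d16:-→d17:-→d18:-→d19:-→d20:-→d21:-→d22:-→d23:-→d24:H4  best=H4
  ? 32.7.29.190  path d0:-→d1:-→d2:-→d3:-→d4:-→d5:-→d6:-→d7:-→d8:H1  best=H1
  add 32.221.0.0/16 -> H0 at depth 16
  add 40.0.0.0/5 -> H4 at depth 5
  add 117.140.214.0/24 -> H4 at depth 24
  del 32.221.0.0/16 (clear depth 16)
  ? 32.221.168.204  path d0:-→d1:-→d2:-→d3:-→d4:-→d5:-→d6:-→d7:-→d8:H1→d9:-→d10:-→d11:-→d12:-→d13:-→d14:-→d15:-→d16:-→d17:-→d18:-→d19:-→d20:-→d21:H4  best=H4
  add 41.115.56.0/25 -> H3 at depth 25
  add 117.140.214.0/24 -> H1 at depth 24
  add 80.136.0.0/13 -> H2 at depth 13
  ? 43.17.243.66  path d0:-→d1:-→d2:-→d3:-→d4:-→d5:H4→d6:-  best=H4
  add 32.208.0.0/12 -> H0 at depth 12
  del 117.0.0.0/8 (clear depth 8)
  ? 32.221.168.8  path d0:-→d1:-→d2:-→d3:-→d4:-→d5:-→d6:-→d7:-→d8:H1→d9:-→d10:-→d11:-→d12:H0→d13:-→d14:-→d15:-→d16:-→d17:-→d18:-→d19:-→d20:-→d21:H4  best=H4
  add 41.112.0.0/12 -> H0 at depth 12
  add 117.140.0.0/16 -> H4 at depth 16

== LOOKUPS ==
["H4","H4","H4","H4","H1","H4","H4","H4"]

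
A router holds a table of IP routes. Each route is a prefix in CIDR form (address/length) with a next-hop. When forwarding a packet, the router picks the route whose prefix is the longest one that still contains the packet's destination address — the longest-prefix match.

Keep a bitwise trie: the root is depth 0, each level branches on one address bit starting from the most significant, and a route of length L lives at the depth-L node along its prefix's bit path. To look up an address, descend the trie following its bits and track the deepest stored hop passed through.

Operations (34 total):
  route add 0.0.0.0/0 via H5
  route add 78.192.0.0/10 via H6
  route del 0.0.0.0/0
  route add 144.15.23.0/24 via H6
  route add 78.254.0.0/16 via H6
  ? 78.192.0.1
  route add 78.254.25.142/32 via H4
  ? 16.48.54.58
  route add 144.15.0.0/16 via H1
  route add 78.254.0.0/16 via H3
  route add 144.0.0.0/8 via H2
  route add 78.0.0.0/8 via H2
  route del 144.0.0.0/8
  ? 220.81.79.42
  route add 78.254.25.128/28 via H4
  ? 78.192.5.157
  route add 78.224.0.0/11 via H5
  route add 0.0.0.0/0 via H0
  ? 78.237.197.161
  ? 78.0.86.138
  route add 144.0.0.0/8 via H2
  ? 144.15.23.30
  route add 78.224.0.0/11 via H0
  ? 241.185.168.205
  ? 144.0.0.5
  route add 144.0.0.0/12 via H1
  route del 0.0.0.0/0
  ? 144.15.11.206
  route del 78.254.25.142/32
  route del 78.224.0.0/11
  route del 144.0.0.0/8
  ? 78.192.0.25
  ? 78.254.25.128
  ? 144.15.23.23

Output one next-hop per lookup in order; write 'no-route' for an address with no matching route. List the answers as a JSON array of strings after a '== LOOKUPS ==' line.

Process each operation:
  add 0.0.0.0/0 -> H5 at depth 0
  add 78.192.0.0/10 -> H6 at depth 10
  del 0.0.0.0/0 (clear depth 0)
  add 144.15.23.0/24 -> H6 at depth 24
  add 78.254.0.0/16 -> H6 at depth 16
  lookup 78.192.0.1: bits 0100111011 walk d0:-→d1:-→d2:-→d3:-→d4:-→d5:-→d6:-→d7:-→d8:-→d9:-→d10:H6 -> H6
  add 78.254.25.142/32 -> H4 at depth 32
  lookup 16.48.54.58: bits 0 walk d0:-→d1:- -> no-route
  add 144.15.0.0/16 -> H1 at depth 16
  add 78.254.0.0/16 -> H3 at depth 16
  add 144.0.0.0/8 -> H2 at depth 8
  add 78.0.0.0/8 -> H2 at depth 8
  del 144.0.0.0/8 (clear depth 8)
  lookup 220.81.79.42: bits 1 walk d0:-→d1:- -> no-route
  add 78.254.25.128/28 -> H4 at depth 28
  lookup 78.192.5.157: bits 0100111011 walk d0:-→d1:-→d2:-→d3:-→d4:-→d5:-→d6:-→d7:-→d8:H2→d9:-→d10:H6 -> H6
  add 78.224.0.0/11 -> H5 at depth 11
  add 0.0.0.0/0 -> H0 at depth 0
  lookup 78.237.197.161: bits 01001110111 walk d0:H0→d1:-→d2:-→d3:-→d4:-→d5:-→d6:-→d7:-→d8:H2→d9:-→d10:H6→d11:H5 -> H5
  lookup 78.0.86.138: bits 01001110 walk d0:H0→d1:-→d2:-→d3:-→d4:-→d5:-→d6:-→d7:-→d8:H2 -> H2
  add 144.0.0.0/8 -> H2 at depth 8
  lookup 144.15.23.30: bits 100100000000111100010111 walk d0:H0→d1:-→d2:-→d3:-→d4:-→d5:-→d6:-→d7:-→d8:H2→d9:-→d10:-→d11:-→d12:-→d13:-→d14:-→d15:-→d16:H1→d17:-→d18:-→d19:-→d20:-→d21:-→d22:-→d23:-→d24:H6 -> H6
  add 78.224.0.0/11 -> H0 at depth 11
  lookup 241.185.168.205: bits 1 walk d0:H0→d1:- -> H0
  lookup 144.0.0.5: bits 100100000000 walk d0:H0→d1:-→d2:-→d3:-→d4:-→d5:-→d6:-→d7:-→d8:H2→d9:-→d10:-→d11:-→d12:- -> H2
  add 144.0.0.0/12 -> H1 at depth 12
  del 0.0.0.0/0 (clear depth 0)
  lookup 144.15.11.206: bits 1001000000001111000 walk d0:-→d1:-→d2:-→d3:-→d4:-→d5:-→d6:-→d7:-→d8:H2→d9:-→d10:-→d11:-→d12:H1→d13:-→d14:-→d15:-→d16:H1→d17:-→d18:-→d19:- -> H1
  del 78.254.25.142/32 (clear depth 32)
  del 78.224.0.0/11 (clear depth 11)
  del 144.0.0.0/8 (clear depth 8)
  lookup 78.192.0.25: bits 0100111011 walk d0:-→d1:-→d2:-→d3:-→d4:-→d5:-→d6:-→d7:-→d8:H2→d9:-→d10:H6 -> H6
  lookup 78.254.25.128: bits 0100111011111110000110011000 walk d0:-→d1:-→d2:-→d3:-→d4:-→d5:-→d6:-→d7:-→d8:H2→d9:-→d10:H6→d11:-→d12:-→d13:-→d14:-→d15:-→d16:H3→d17:-→d18:-→d19:-→d20:-→d21:-→d22:-→d23:-→d24:-→d25:-→d26:-→d27:-→d28:H4 -> H4
  lookup 144.15.23.23: bits 100100000000111100010111 walk d0:-→d1:-→d2:-→d3:-→d4:-→d5:-→d6:-→d7:-→d8:-→d9:-→d10:-→d11:-→d12:H1→d13:-→d14:-→d15:-→d16:H1→d17:-→d18:-→d19:-→d20:-→d21:-→d22:-→d23:-→d24:H6 -> H6

== LOOKUPS ==
["H6","no-route","no-route","H6","H5","H2","H6","H0","H2","H1","H6","H4","H6"]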